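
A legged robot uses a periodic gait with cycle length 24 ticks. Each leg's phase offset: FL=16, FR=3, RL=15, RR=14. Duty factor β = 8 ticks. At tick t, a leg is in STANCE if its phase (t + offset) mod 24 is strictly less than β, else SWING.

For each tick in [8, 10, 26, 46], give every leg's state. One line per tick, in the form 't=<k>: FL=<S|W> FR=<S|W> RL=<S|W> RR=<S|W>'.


t=8: phase=(0,11,23,22) vs β=8 → FL=S FR=W RL=W RR=W
t=10: phase=(2,13,1,0) vs β=8 → FL=S FR=W RL=S RR=S
t=26: phase=(18,5,17,16) vs β=8 → FL=W FR=S RL=W RR=W
t=46: phase=(14,1,13,12) vs β=8 → FL=W FR=S RL=W RR=W

t=8: FL=S FR=W RL=W RR=W
t=10: FL=S FR=W RL=S RR=S
t=26: FL=W FR=S RL=W RR=W
t=46: FL=W FR=S RL=W RR=W


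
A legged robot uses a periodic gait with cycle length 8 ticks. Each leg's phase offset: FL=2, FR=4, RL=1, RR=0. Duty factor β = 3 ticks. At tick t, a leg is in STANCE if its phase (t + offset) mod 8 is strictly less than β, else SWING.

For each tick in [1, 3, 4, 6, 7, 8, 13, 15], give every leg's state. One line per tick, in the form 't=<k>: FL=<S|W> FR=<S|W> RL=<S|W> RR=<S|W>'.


t=1: phase=(3,5,2,1) vs β=3 → FL=W FR=W RL=S RR=S
t=3: phase=(5,7,4,3) vs β=3 → FL=W FR=W RL=W RR=W
t=4: phase=(6,0,5,4) vs β=3 → FL=W FR=S RL=W RR=W
t=6: phase=(0,2,7,6) vs β=3 → FL=S FR=S RL=W RR=W
t=7: phase=(1,3,0,7) vs β=3 → FL=S FR=W RL=S RR=W
t=8: phase=(2,4,1,0) vs β=3 → FL=S FR=W RL=S RR=S
t=13: phase=(7,1,6,5) vs β=3 → FL=W FR=S RL=W RR=W
t=15: phase=(1,3,0,7) vs β=3 → FL=S FR=W RL=S RR=W

t=1: FL=W FR=W RL=S RR=S
t=3: FL=W FR=W RL=W RR=W
t=4: FL=W FR=S RL=W RR=W
t=6: FL=S FR=S RL=W RR=W
t=7: FL=S FR=W RL=S RR=W
t=8: FL=S FR=W RL=S RR=S
t=13: FL=W FR=S RL=W RR=W
t=15: FL=S FR=W RL=S RR=W


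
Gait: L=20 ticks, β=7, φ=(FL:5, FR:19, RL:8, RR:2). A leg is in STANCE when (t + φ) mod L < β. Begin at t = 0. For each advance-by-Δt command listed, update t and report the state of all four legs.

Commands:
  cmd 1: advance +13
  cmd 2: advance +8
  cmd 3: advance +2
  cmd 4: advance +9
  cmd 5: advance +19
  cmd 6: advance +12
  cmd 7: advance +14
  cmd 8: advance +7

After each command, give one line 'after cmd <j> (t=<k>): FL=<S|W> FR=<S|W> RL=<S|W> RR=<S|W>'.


after cmd 1 (t=13): FL=W FR=W RL=S RR=W
after cmd 2 (t=21): FL=S FR=S RL=W RR=S
after cmd 3 (t=23): FL=W FR=S RL=W RR=S
after cmd 4 (t=32): FL=W FR=W RL=S RR=W
after cmd 5 (t=51): FL=W FR=W RL=W RR=W
after cmd 6 (t=63): FL=W FR=S RL=W RR=S
after cmd 7 (t=77): FL=S FR=W RL=S RR=W
after cmd 8 (t=84): FL=W FR=S RL=W RR=S

start t=0: FL=S FR=W RL=W RR=S
cmd 1: advance +13 → t=13, phase=(18,12,1,15) → FL=W FR=W RL=S RR=W
cmd 2: advance +8 → t=21, phase=(6,0,9,3) → FL=S FR=S RL=W RR=S
cmd 3: advance +2 → t=23, phase=(8,2,11,5) → FL=W FR=S RL=W RR=S
cmd 4: advance +9 → t=32, phase=(17,11,0,14) → FL=W FR=W RL=S RR=W
cmd 5: advance +19 → t=51, phase=(16,10,19,13) → FL=W FR=W RL=W RR=W
cmd 6: advance +12 → t=63, phase=(8,2,11,5) → FL=W FR=S RL=W RR=S
cmd 7: advance +14 → t=77, phase=(2,16,5,19) → FL=S FR=W RL=S RR=W
cmd 8: advance +7 → t=84, phase=(9,3,12,6) → FL=W FR=S RL=W RR=S


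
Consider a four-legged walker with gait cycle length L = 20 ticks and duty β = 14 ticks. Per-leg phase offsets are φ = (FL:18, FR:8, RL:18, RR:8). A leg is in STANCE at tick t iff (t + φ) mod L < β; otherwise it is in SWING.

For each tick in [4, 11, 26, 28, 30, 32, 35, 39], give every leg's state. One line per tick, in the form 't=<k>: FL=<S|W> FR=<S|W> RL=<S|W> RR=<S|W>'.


t=4: phase=(2,12,2,12) vs β=14 → FL=S FR=S RL=S RR=S
t=11: phase=(9,19,9,19) vs β=14 → FL=S FR=W RL=S RR=W
t=26: phase=(4,14,4,14) vs β=14 → FL=S FR=W RL=S RR=W
t=28: phase=(6,16,6,16) vs β=14 → FL=S FR=W RL=S RR=W
t=30: phase=(8,18,8,18) vs β=14 → FL=S FR=W RL=S RR=W
t=32: phase=(10,0,10,0) vs β=14 → FL=S FR=S RL=S RR=S
t=35: phase=(13,3,13,3) vs β=14 → FL=S FR=S RL=S RR=S
t=39: phase=(17,7,17,7) vs β=14 → FL=W FR=S RL=W RR=S

t=4: FL=S FR=S RL=S RR=S
t=11: FL=S FR=W RL=S RR=W
t=26: FL=S FR=W RL=S RR=W
t=28: FL=S FR=W RL=S RR=W
t=30: FL=S FR=W RL=S RR=W
t=32: FL=S FR=S RL=S RR=S
t=35: FL=S FR=S RL=S RR=S
t=39: FL=W FR=S RL=W RR=S


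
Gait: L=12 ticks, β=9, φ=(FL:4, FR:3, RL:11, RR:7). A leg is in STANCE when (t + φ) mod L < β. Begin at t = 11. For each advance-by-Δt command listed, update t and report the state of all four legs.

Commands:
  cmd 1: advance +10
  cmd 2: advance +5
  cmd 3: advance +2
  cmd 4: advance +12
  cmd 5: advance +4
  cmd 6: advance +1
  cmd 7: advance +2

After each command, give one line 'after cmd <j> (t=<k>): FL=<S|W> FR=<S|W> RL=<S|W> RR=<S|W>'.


start t=11: FL=S FR=S RL=W RR=S
cmd 1: advance +10 → t=21, phase=(1,0,8,4) → FL=S FR=S RL=S RR=S
cmd 2: advance +5 → t=26, phase=(6,5,1,9) → FL=S FR=S RL=S RR=W
cmd 3: advance +2 → t=28, phase=(8,7,3,11) → FL=S FR=S RL=S RR=W
cmd 4: advance +12 → t=40, phase=(8,7,3,11) → FL=S FR=S RL=S RR=W
cmd 5: advance +4 → t=44, phase=(0,11,7,3) → FL=S FR=W RL=S RR=S
cmd 6: advance +1 → t=45, phase=(1,0,8,4) → FL=S FR=S RL=S RR=S
cmd 7: advance +2 → t=47, phase=(3,2,10,6) → FL=S FR=S RL=W RR=S

after cmd 1 (t=21): FL=S FR=S RL=S RR=S
after cmd 2 (t=26): FL=S FR=S RL=S RR=W
after cmd 3 (t=28): FL=S FR=S RL=S RR=W
after cmd 4 (t=40): FL=S FR=S RL=S RR=W
after cmd 5 (t=44): FL=S FR=W RL=S RR=S
after cmd 6 (t=45): FL=S FR=S RL=S RR=S
after cmd 7 (t=47): FL=S FR=S RL=W RR=S


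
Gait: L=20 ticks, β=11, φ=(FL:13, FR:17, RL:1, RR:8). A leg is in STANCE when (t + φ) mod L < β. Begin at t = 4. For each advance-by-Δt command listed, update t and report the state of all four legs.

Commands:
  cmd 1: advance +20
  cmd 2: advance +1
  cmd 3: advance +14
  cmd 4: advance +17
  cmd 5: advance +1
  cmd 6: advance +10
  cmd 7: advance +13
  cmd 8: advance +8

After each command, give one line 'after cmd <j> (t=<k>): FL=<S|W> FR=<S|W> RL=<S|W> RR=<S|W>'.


after cmd 1 (t=24): FL=W FR=S RL=S RR=W
after cmd 2 (t=25): FL=W FR=S RL=S RR=W
after cmd 3 (t=39): FL=W FR=W RL=S RR=S
after cmd 4 (t=56): FL=S FR=W RL=W RR=S
after cmd 5 (t=57): FL=S FR=W RL=W RR=S
after cmd 6 (t=67): FL=S FR=S RL=S RR=W
after cmd 7 (t=80): FL=W FR=W RL=S RR=S
after cmd 8 (t=88): FL=S FR=S RL=S RR=W

start t=4: FL=W FR=S RL=S RR=W
cmd 1: advance +20 → t=24, phase=(17,1,5,12) → FL=W FR=S RL=S RR=W
cmd 2: advance +1 → t=25, phase=(18,2,6,13) → FL=W FR=S RL=S RR=W
cmd 3: advance +14 → t=39, phase=(12,16,0,7) → FL=W FR=W RL=S RR=S
cmd 4: advance +17 → t=56, phase=(9,13,17,4) → FL=S FR=W RL=W RR=S
cmd 5: advance +1 → t=57, phase=(10,14,18,5) → FL=S FR=W RL=W RR=S
cmd 6: advance +10 → t=67, phase=(0,4,8,15) → FL=S FR=S RL=S RR=W
cmd 7: advance +13 → t=80, phase=(13,17,1,8) → FL=W FR=W RL=S RR=S
cmd 8: advance +8 → t=88, phase=(1,5,9,16) → FL=S FR=S RL=S RR=W


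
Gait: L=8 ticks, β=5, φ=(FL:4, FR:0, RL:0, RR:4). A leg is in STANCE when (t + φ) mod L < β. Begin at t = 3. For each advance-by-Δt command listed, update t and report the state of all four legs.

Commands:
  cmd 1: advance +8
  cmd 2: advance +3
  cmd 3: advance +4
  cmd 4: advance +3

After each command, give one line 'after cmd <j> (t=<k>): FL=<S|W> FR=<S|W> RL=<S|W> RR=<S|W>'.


after cmd 1 (t=11): FL=W FR=S RL=S RR=W
after cmd 2 (t=14): FL=S FR=W RL=W RR=S
after cmd 3 (t=18): FL=W FR=S RL=S RR=W
after cmd 4 (t=21): FL=S FR=W RL=W RR=S

start t=3: FL=W FR=S RL=S RR=W
cmd 1: advance +8 → t=11, phase=(7,3,3,7) → FL=W FR=S RL=S RR=W
cmd 2: advance +3 → t=14, phase=(2,6,6,2) → FL=S FR=W RL=W RR=S
cmd 3: advance +4 → t=18, phase=(6,2,2,6) → FL=W FR=S RL=S RR=W
cmd 4: advance +3 → t=21, phase=(1,5,5,1) → FL=S FR=W RL=W RR=S


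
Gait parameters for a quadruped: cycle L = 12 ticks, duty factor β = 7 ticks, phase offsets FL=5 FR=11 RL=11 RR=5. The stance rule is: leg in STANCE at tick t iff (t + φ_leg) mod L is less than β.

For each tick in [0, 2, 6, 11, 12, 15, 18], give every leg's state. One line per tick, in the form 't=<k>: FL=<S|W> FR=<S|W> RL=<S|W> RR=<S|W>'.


t=0: FL=S FR=W RL=W RR=S
t=2: FL=W FR=S RL=S RR=W
t=6: FL=W FR=S RL=S RR=W
t=11: FL=S FR=W RL=W RR=S
t=12: FL=S FR=W RL=W RR=S
t=15: FL=W FR=S RL=S RR=W
t=18: FL=W FR=S RL=S RR=W

t=0: phase=(5,11,11,5) vs β=7 → FL=S FR=W RL=W RR=S
t=2: phase=(7,1,1,7) vs β=7 → FL=W FR=S RL=S RR=W
t=6: phase=(11,5,5,11) vs β=7 → FL=W FR=S RL=S RR=W
t=11: phase=(4,10,10,4) vs β=7 → FL=S FR=W RL=W RR=S
t=12: phase=(5,11,11,5) vs β=7 → FL=S FR=W RL=W RR=S
t=15: phase=(8,2,2,8) vs β=7 → FL=W FR=S RL=S RR=W
t=18: phase=(11,5,5,11) vs β=7 → FL=W FR=S RL=S RR=W


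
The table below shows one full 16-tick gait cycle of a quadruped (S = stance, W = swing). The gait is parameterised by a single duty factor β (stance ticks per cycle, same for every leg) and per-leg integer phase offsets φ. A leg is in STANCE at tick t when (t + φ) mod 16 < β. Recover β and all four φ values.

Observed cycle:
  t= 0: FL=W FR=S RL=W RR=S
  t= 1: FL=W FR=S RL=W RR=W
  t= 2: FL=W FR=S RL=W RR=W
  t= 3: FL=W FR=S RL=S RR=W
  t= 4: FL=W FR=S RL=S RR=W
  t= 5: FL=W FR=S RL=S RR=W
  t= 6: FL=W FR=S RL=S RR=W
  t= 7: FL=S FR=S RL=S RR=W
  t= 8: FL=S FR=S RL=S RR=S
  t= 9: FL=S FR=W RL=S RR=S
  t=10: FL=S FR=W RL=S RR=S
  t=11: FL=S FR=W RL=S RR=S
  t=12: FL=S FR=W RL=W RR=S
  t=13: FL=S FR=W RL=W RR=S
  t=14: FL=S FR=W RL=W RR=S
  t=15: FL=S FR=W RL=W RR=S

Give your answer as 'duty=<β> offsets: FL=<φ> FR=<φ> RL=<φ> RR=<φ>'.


duty=9 offsets: FL=9 FR=0 RL=13 RR=8

duty β = stance ticks per leg = 9
FL: stance ticks = 9; W→S at t=7 → φ=9
FR: stance ticks = 9; W→S at t=0 → φ=0
RL: stance ticks = 9; W→S at t=3 → φ=13
RR: stance ticks = 9; W→S at t=8 → φ=8


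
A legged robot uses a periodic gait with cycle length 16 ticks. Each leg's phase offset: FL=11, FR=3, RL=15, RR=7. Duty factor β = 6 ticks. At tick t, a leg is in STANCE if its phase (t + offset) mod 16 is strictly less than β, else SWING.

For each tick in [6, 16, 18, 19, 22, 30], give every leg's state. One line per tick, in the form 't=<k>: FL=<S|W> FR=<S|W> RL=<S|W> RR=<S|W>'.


t=6: FL=S FR=W RL=S RR=W
t=16: FL=W FR=S RL=W RR=W
t=18: FL=W FR=S RL=S RR=W
t=19: FL=W FR=W RL=S RR=W
t=22: FL=S FR=W RL=S RR=W
t=30: FL=W FR=S RL=W RR=S

t=6: phase=(1,9,5,13) vs β=6 → FL=S FR=W RL=S RR=W
t=16: phase=(11,3,15,7) vs β=6 → FL=W FR=S RL=W RR=W
t=18: phase=(13,5,1,9) vs β=6 → FL=W FR=S RL=S RR=W
t=19: phase=(14,6,2,10) vs β=6 → FL=W FR=W RL=S RR=W
t=22: phase=(1,9,5,13) vs β=6 → FL=S FR=W RL=S RR=W
t=30: phase=(9,1,13,5) vs β=6 → FL=W FR=S RL=W RR=S


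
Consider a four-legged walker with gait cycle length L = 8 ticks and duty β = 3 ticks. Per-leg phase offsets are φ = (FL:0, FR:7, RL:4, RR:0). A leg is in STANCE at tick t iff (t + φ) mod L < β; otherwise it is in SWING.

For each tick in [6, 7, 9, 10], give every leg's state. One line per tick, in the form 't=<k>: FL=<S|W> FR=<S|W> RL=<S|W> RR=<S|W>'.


t=6: FL=W FR=W RL=S RR=W
t=7: FL=W FR=W RL=W RR=W
t=9: FL=S FR=S RL=W RR=S
t=10: FL=S FR=S RL=W RR=S

t=6: phase=(6,5,2,6) vs β=3 → FL=W FR=W RL=S RR=W
t=7: phase=(7,6,3,7) vs β=3 → FL=W FR=W RL=W RR=W
t=9: phase=(1,0,5,1) vs β=3 → FL=S FR=S RL=W RR=S
t=10: phase=(2,1,6,2) vs β=3 → FL=S FR=S RL=W RR=S


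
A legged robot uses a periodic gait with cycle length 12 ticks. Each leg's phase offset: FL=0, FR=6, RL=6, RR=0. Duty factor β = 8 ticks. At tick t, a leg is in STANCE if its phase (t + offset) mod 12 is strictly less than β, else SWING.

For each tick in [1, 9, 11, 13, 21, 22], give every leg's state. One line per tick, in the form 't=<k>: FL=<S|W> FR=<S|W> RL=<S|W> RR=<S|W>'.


t=1: FL=S FR=S RL=S RR=S
t=9: FL=W FR=S RL=S RR=W
t=11: FL=W FR=S RL=S RR=W
t=13: FL=S FR=S RL=S RR=S
t=21: FL=W FR=S RL=S RR=W
t=22: FL=W FR=S RL=S RR=W

t=1: phase=(1,7,7,1) vs β=8 → FL=S FR=S RL=S RR=S
t=9: phase=(9,3,3,9) vs β=8 → FL=W FR=S RL=S RR=W
t=11: phase=(11,5,5,11) vs β=8 → FL=W FR=S RL=S RR=W
t=13: phase=(1,7,7,1) vs β=8 → FL=S FR=S RL=S RR=S
t=21: phase=(9,3,3,9) vs β=8 → FL=W FR=S RL=S RR=W
t=22: phase=(10,4,4,10) vs β=8 → FL=W FR=S RL=S RR=W


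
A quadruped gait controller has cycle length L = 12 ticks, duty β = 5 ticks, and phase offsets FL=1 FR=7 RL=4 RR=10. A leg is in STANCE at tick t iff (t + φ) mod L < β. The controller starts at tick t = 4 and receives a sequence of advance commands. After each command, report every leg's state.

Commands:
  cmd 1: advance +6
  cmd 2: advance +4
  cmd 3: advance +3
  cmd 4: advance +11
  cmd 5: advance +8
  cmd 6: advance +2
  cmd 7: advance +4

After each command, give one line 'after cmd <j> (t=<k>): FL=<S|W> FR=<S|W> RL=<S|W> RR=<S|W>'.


after cmd 1 (t=10): FL=W FR=W RL=S RR=W
after cmd 2 (t=14): FL=S FR=W RL=W RR=S
after cmd 3 (t=17): FL=W FR=S RL=W RR=S
after cmd 4 (t=28): FL=W FR=W RL=W RR=S
after cmd 5 (t=36): FL=S FR=W RL=S RR=W
after cmd 6 (t=38): FL=S FR=W RL=W RR=S
after cmd 7 (t=42): FL=W FR=S RL=W RR=S

start t=4: FL=W FR=W RL=W RR=S
cmd 1: advance +6 → t=10, phase=(11,5,2,8) → FL=W FR=W RL=S RR=W
cmd 2: advance +4 → t=14, phase=(3,9,6,0) → FL=S FR=W RL=W RR=S
cmd 3: advance +3 → t=17, phase=(6,0,9,3) → FL=W FR=S RL=W RR=S
cmd 4: advance +11 → t=28, phase=(5,11,8,2) → FL=W FR=W RL=W RR=S
cmd 5: advance +8 → t=36, phase=(1,7,4,10) → FL=S FR=W RL=S RR=W
cmd 6: advance +2 → t=38, phase=(3,9,6,0) → FL=S FR=W RL=W RR=S
cmd 7: advance +4 → t=42, phase=(7,1,10,4) → FL=W FR=S RL=W RR=S


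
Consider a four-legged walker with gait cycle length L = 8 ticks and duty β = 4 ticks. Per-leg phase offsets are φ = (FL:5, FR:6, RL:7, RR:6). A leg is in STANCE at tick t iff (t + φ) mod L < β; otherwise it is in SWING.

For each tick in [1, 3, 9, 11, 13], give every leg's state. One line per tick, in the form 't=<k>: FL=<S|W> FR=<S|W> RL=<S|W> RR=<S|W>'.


t=1: phase=(6,7,0,7) vs β=4 → FL=W FR=W RL=S RR=W
t=3: phase=(0,1,2,1) vs β=4 → FL=S FR=S RL=S RR=S
t=9: phase=(6,7,0,7) vs β=4 → FL=W FR=W RL=S RR=W
t=11: phase=(0,1,2,1) vs β=4 → FL=S FR=S RL=S RR=S
t=13: phase=(2,3,4,3) vs β=4 → FL=S FR=S RL=W RR=S

t=1: FL=W FR=W RL=S RR=W
t=3: FL=S FR=S RL=S RR=S
t=9: FL=W FR=W RL=S RR=W
t=11: FL=S FR=S RL=S RR=S
t=13: FL=S FR=S RL=W RR=S


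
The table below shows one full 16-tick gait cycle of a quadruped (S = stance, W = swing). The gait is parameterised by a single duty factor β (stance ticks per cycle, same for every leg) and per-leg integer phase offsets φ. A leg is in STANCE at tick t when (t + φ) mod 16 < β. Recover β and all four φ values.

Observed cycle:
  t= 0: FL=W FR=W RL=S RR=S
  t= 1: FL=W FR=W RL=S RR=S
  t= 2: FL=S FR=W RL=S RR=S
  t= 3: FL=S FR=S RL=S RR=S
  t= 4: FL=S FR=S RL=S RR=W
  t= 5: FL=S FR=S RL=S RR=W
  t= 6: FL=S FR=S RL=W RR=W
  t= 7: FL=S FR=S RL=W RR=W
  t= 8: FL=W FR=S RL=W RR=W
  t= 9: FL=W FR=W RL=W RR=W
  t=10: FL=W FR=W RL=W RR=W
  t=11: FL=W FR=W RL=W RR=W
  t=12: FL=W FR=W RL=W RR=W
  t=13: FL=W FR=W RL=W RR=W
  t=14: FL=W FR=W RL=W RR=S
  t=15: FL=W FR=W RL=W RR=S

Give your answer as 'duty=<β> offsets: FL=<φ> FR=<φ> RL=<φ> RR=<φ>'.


duty β = stance ticks per leg = 6
FL: stance ticks = 6; W→S at t=2 → φ=14
FR: stance ticks = 6; W→S at t=3 → φ=13
RL: stance ticks = 6; W→S at t=0 → φ=0
RR: stance ticks = 6; W→S at t=14 → φ=2

duty=6 offsets: FL=14 FR=13 RL=0 RR=2


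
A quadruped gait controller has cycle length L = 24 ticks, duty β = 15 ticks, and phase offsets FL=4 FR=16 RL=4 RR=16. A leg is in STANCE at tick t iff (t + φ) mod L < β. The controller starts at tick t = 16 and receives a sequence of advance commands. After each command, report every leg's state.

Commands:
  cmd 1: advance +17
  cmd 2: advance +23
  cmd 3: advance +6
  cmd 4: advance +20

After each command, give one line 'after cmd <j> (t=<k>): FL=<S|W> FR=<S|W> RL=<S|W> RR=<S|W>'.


start t=16: FL=W FR=S RL=W RR=S
cmd 1: advance +17 → t=33, phase=(13,1,13,1) → FL=S FR=S RL=S RR=S
cmd 2: advance +23 → t=56, phase=(12,0,12,0) → FL=S FR=S RL=S RR=S
cmd 3: advance +6 → t=62, phase=(18,6,18,6) → FL=W FR=S RL=W RR=S
cmd 4: advance +20 → t=82, phase=(14,2,14,2) → FL=S FR=S RL=S RR=S

after cmd 1 (t=33): FL=S FR=S RL=S RR=S
after cmd 2 (t=56): FL=S FR=S RL=S RR=S
after cmd 3 (t=62): FL=W FR=S RL=W RR=S
after cmd 4 (t=82): FL=S FR=S RL=S RR=S


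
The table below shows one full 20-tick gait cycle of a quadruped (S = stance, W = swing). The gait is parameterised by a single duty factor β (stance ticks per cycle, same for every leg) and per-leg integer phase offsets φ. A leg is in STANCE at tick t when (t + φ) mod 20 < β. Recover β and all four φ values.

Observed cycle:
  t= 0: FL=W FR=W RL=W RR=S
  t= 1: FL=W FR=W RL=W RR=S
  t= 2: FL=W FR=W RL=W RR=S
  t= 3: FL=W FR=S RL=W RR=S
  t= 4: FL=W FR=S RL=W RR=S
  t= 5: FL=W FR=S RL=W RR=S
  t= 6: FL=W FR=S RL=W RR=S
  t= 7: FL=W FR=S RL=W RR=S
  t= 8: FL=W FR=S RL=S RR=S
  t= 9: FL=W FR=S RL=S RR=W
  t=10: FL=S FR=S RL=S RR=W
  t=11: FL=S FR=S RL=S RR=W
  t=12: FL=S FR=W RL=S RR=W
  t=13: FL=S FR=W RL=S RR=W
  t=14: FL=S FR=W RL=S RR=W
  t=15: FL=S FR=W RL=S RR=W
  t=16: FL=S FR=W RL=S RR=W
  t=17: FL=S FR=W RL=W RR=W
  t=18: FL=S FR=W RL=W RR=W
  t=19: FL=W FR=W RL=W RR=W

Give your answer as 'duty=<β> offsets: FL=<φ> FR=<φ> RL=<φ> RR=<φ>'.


duty=9 offsets: FL=10 FR=17 RL=12 RR=0

duty β = stance ticks per leg = 9
FL: stance ticks = 9; W→S at t=10 → φ=10
FR: stance ticks = 9; W→S at t=3 → φ=17
RL: stance ticks = 9; W→S at t=8 → φ=12
RR: stance ticks = 9; W→S at t=0 → φ=0


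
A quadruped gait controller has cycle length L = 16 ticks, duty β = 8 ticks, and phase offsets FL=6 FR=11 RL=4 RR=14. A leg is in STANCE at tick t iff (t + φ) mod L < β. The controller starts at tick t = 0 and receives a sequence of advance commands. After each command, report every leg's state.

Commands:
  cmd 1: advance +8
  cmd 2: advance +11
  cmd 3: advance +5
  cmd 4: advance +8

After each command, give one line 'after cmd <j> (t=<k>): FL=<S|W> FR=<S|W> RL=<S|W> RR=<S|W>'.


start t=0: FL=S FR=W RL=S RR=W
cmd 1: advance +8 → t=8, phase=(14,3,12,6) → FL=W FR=S RL=W RR=S
cmd 2: advance +11 → t=19, phase=(9,14,7,1) → FL=W FR=W RL=S RR=S
cmd 3: advance +5 → t=24, phase=(14,3,12,6) → FL=W FR=S RL=W RR=S
cmd 4: advance +8 → t=32, phase=(6,11,4,14) → FL=S FR=W RL=S RR=W

after cmd 1 (t=8): FL=W FR=S RL=W RR=S
after cmd 2 (t=19): FL=W FR=W RL=S RR=S
after cmd 3 (t=24): FL=W FR=S RL=W RR=S
after cmd 4 (t=32): FL=S FR=W RL=S RR=W


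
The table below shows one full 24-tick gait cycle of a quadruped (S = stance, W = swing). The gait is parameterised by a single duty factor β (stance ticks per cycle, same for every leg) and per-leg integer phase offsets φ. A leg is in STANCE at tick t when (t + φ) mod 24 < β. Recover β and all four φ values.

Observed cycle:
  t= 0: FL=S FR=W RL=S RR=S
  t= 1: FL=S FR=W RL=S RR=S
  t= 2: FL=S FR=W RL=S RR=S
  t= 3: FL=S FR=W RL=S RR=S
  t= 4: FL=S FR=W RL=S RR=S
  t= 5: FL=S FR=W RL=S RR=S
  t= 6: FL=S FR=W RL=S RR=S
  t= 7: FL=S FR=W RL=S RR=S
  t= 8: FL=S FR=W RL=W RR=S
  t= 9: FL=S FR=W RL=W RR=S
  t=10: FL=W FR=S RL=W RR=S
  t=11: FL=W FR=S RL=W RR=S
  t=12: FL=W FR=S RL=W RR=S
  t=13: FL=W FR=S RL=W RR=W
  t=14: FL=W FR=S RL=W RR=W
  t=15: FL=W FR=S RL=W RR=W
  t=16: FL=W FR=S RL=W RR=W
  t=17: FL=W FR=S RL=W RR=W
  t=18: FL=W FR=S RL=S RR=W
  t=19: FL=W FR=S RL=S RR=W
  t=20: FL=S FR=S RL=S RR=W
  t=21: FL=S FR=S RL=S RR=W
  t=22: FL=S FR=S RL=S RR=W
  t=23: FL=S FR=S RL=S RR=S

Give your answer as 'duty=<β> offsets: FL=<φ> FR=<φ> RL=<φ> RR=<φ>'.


duty=14 offsets: FL=4 FR=14 RL=6 RR=1

duty β = stance ticks per leg = 14
FL: stance ticks = 14; W→S at t=20 → φ=4
FR: stance ticks = 14; W→S at t=10 → φ=14
RL: stance ticks = 14; W→S at t=18 → φ=6
RR: stance ticks = 14; W→S at t=23 → φ=1


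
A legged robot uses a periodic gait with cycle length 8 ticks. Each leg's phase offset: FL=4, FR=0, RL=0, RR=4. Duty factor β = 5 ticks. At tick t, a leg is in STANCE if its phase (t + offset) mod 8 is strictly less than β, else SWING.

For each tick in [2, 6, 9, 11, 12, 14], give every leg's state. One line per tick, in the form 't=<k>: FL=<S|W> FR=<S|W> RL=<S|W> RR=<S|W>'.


t=2: phase=(6,2,2,6) vs β=5 → FL=W FR=S RL=S RR=W
t=6: phase=(2,6,6,2) vs β=5 → FL=S FR=W RL=W RR=S
t=9: phase=(5,1,1,5) vs β=5 → FL=W FR=S RL=S RR=W
t=11: phase=(7,3,3,7) vs β=5 → FL=W FR=S RL=S RR=W
t=12: phase=(0,4,4,0) vs β=5 → FL=S FR=S RL=S RR=S
t=14: phase=(2,6,6,2) vs β=5 → FL=S FR=W RL=W RR=S

t=2: FL=W FR=S RL=S RR=W
t=6: FL=S FR=W RL=W RR=S
t=9: FL=W FR=S RL=S RR=W
t=11: FL=W FR=S RL=S RR=W
t=12: FL=S FR=S RL=S RR=S
t=14: FL=S FR=W RL=W RR=S


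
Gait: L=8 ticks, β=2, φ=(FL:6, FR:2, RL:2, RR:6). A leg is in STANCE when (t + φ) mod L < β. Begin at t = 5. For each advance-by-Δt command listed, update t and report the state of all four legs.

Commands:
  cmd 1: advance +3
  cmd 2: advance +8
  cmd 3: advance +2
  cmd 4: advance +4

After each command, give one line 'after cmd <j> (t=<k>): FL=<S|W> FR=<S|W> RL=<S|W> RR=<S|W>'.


start t=5: FL=W FR=W RL=W RR=W
cmd 1: advance +3 → t=8, phase=(6,2,2,6) → FL=W FR=W RL=W RR=W
cmd 2: advance +8 → t=16, phase=(6,2,2,6) → FL=W FR=W RL=W RR=W
cmd 3: advance +2 → t=18, phase=(0,4,4,0) → FL=S FR=W RL=W RR=S
cmd 4: advance +4 → t=22, phase=(4,0,0,4) → FL=W FR=S RL=S RR=W

after cmd 1 (t=8): FL=W FR=W RL=W RR=W
after cmd 2 (t=16): FL=W FR=W RL=W RR=W
after cmd 3 (t=18): FL=S FR=W RL=W RR=S
after cmd 4 (t=22): FL=W FR=S RL=S RR=W


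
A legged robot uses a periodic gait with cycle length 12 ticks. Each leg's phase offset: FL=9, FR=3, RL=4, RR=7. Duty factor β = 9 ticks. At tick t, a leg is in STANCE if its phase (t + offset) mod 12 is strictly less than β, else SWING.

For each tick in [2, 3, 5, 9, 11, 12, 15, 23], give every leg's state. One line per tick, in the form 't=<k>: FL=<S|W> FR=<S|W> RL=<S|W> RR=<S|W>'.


t=2: phase=(11,5,6,9) vs β=9 → FL=W FR=S RL=S RR=W
t=3: phase=(0,6,7,10) vs β=9 → FL=S FR=S RL=S RR=W
t=5: phase=(2,8,9,0) vs β=9 → FL=S FR=S RL=W RR=S
t=9: phase=(6,0,1,4) vs β=9 → FL=S FR=S RL=S RR=S
t=11: phase=(8,2,3,6) vs β=9 → FL=S FR=S RL=S RR=S
t=12: phase=(9,3,4,7) vs β=9 → FL=W FR=S RL=S RR=S
t=15: phase=(0,6,7,10) vs β=9 → FL=S FR=S RL=S RR=W
t=23: phase=(8,2,3,6) vs β=9 → FL=S FR=S RL=S RR=S

t=2: FL=W FR=S RL=S RR=W
t=3: FL=S FR=S RL=S RR=W
t=5: FL=S FR=S RL=W RR=S
t=9: FL=S FR=S RL=S RR=S
t=11: FL=S FR=S RL=S RR=S
t=12: FL=W FR=S RL=S RR=S
t=15: FL=S FR=S RL=S RR=W
t=23: FL=S FR=S RL=S RR=S


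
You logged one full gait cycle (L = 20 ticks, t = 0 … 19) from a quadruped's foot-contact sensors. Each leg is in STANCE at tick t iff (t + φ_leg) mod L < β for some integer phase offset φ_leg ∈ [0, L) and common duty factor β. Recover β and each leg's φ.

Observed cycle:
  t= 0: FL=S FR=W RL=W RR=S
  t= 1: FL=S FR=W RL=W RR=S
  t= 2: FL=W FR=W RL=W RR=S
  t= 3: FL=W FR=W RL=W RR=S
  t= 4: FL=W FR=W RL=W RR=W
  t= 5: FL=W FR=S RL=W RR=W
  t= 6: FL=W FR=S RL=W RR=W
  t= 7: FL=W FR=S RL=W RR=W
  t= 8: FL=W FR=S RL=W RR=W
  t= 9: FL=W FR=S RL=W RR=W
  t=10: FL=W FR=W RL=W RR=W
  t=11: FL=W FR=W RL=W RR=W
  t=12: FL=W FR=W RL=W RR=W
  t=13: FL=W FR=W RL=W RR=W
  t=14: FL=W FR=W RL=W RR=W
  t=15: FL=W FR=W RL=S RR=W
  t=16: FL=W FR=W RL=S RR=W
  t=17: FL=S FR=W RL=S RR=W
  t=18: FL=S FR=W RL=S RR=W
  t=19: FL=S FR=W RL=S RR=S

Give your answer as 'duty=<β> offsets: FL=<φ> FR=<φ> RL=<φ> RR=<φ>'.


duty β = stance ticks per leg = 5
FL: stance ticks = 5; W→S at t=17 → φ=3
FR: stance ticks = 5; W→S at t=5 → φ=15
RL: stance ticks = 5; W→S at t=15 → φ=5
RR: stance ticks = 5; W→S at t=19 → φ=1

duty=5 offsets: FL=3 FR=15 RL=5 RR=1


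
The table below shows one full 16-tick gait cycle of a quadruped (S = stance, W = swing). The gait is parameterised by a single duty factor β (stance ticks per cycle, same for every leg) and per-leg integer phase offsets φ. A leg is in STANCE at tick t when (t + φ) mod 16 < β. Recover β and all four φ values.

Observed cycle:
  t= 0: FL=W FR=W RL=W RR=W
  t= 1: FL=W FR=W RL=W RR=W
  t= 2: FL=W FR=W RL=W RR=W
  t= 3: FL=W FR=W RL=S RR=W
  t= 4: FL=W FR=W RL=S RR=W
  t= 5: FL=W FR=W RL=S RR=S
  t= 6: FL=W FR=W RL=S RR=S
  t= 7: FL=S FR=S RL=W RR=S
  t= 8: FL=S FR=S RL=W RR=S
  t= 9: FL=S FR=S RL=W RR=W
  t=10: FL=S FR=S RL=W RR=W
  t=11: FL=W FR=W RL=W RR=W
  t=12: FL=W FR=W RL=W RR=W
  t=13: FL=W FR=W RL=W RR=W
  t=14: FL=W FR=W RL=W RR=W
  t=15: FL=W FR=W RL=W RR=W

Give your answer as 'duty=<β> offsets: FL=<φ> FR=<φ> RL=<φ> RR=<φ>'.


duty=4 offsets: FL=9 FR=9 RL=13 RR=11

duty β = stance ticks per leg = 4
FL: stance ticks = 4; W→S at t=7 → φ=9
FR: stance ticks = 4; W→S at t=7 → φ=9
RL: stance ticks = 4; W→S at t=3 → φ=13
RR: stance ticks = 4; W→S at t=5 → φ=11


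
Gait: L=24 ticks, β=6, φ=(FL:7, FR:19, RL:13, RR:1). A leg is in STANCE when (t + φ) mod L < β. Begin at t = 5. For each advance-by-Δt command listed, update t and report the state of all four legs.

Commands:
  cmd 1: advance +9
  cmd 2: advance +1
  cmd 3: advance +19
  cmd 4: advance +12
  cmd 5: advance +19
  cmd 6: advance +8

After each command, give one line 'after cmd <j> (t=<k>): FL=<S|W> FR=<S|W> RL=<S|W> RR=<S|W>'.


after cmd 1 (t=14): FL=W FR=W RL=S RR=W
after cmd 2 (t=15): FL=W FR=W RL=S RR=W
after cmd 3 (t=34): FL=W FR=S RL=W RR=W
after cmd 4 (t=46): FL=S FR=W RL=W RR=W
after cmd 5 (t=65): FL=S FR=W RL=W RR=W
after cmd 6 (t=73): FL=W FR=W RL=W RR=S

start t=5: FL=W FR=S RL=W RR=W
cmd 1: advance +9 → t=14, phase=(21,9,3,15) → FL=W FR=W RL=S RR=W
cmd 2: advance +1 → t=15, phase=(22,10,4,16) → FL=W FR=W RL=S RR=W
cmd 3: advance +19 → t=34, phase=(17,5,23,11) → FL=W FR=S RL=W RR=W
cmd 4: advance +12 → t=46, phase=(5,17,11,23) → FL=S FR=W RL=W RR=W
cmd 5: advance +19 → t=65, phase=(0,12,6,18) → FL=S FR=W RL=W RR=W
cmd 6: advance +8 → t=73, phase=(8,20,14,2) → FL=W FR=W RL=W RR=S


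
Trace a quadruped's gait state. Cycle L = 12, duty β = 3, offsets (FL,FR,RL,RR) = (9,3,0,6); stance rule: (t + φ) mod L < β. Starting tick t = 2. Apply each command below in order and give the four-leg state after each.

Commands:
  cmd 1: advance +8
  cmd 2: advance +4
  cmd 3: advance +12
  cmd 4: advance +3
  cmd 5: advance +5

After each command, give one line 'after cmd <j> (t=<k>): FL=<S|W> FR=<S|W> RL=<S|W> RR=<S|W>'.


after cmd 1 (t=10): FL=W FR=S RL=W RR=W
after cmd 2 (t=14): FL=W FR=W RL=S RR=W
after cmd 3 (t=26): FL=W FR=W RL=S RR=W
after cmd 4 (t=29): FL=S FR=W RL=W RR=W
after cmd 5 (t=34): FL=W FR=S RL=W RR=W

start t=2: FL=W FR=W RL=S RR=W
cmd 1: advance +8 → t=10, phase=(7,1,10,4) → FL=W FR=S RL=W RR=W
cmd 2: advance +4 → t=14, phase=(11,5,2,8) → FL=W FR=W RL=S RR=W
cmd 3: advance +12 → t=26, phase=(11,5,2,8) → FL=W FR=W RL=S RR=W
cmd 4: advance +3 → t=29, phase=(2,8,5,11) → FL=S FR=W RL=W RR=W
cmd 5: advance +5 → t=34, phase=(7,1,10,4) → FL=W FR=S RL=W RR=W


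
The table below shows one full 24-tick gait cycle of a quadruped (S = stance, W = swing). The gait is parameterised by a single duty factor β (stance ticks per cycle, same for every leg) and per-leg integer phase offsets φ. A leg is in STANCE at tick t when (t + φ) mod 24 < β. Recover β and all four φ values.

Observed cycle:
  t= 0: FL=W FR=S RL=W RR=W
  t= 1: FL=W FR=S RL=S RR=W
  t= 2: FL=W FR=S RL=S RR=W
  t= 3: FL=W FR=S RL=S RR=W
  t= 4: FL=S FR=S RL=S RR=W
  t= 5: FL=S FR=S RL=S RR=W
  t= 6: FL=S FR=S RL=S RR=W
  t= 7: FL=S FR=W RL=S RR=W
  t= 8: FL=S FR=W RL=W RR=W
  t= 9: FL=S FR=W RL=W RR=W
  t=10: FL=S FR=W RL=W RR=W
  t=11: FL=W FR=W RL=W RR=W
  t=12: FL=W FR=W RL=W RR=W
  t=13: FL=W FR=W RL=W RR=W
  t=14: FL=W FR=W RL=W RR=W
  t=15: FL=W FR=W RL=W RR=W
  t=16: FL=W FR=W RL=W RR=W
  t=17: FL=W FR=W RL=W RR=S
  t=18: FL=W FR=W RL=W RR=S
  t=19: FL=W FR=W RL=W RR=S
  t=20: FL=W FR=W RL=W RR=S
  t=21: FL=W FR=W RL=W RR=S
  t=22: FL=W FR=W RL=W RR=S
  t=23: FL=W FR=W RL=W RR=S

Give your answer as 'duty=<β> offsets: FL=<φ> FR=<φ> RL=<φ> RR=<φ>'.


duty β = stance ticks per leg = 7
FL: stance ticks = 7; W→S at t=4 → φ=20
FR: stance ticks = 7; W→S at t=0 → φ=0
RL: stance ticks = 7; W→S at t=1 → φ=23
RR: stance ticks = 7; W→S at t=17 → φ=7

duty=7 offsets: FL=20 FR=0 RL=23 RR=7


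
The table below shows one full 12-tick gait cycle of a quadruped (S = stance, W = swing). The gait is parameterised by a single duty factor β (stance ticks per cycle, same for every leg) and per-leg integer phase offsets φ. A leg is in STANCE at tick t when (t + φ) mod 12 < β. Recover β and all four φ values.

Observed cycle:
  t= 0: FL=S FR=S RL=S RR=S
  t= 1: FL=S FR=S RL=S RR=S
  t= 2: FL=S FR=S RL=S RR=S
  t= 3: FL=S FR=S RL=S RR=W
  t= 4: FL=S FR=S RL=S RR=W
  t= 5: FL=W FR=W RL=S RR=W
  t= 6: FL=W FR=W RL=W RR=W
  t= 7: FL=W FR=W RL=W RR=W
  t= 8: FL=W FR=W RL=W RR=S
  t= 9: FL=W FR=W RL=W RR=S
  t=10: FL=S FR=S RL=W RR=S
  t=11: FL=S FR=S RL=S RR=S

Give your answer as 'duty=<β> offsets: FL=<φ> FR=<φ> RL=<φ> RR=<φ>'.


duty=7 offsets: FL=2 FR=2 RL=1 RR=4

duty β = stance ticks per leg = 7
FL: stance ticks = 7; W→S at t=10 → φ=2
FR: stance ticks = 7; W→S at t=10 → φ=2
RL: stance ticks = 7; W→S at t=11 → φ=1
RR: stance ticks = 7; W→S at t=8 → φ=4


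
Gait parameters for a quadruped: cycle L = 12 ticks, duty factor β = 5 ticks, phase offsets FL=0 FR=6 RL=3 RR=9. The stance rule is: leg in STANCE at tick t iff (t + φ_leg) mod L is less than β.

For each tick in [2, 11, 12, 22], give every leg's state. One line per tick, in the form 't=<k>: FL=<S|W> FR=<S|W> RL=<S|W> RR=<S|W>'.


t=2: FL=S FR=W RL=W RR=W
t=11: FL=W FR=W RL=S RR=W
t=12: FL=S FR=W RL=S RR=W
t=22: FL=W FR=S RL=S RR=W

t=2: phase=(2,8,5,11) vs β=5 → FL=S FR=W RL=W RR=W
t=11: phase=(11,5,2,8) vs β=5 → FL=W FR=W RL=S RR=W
t=12: phase=(0,6,3,9) vs β=5 → FL=S FR=W RL=S RR=W
t=22: phase=(10,4,1,7) vs β=5 → FL=W FR=S RL=S RR=W


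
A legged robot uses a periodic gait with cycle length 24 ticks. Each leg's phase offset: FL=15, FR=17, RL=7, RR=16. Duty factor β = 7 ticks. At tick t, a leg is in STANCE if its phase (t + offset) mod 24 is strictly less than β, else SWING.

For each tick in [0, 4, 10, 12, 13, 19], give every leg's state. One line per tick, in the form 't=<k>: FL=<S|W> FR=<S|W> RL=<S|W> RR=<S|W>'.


t=0: FL=W FR=W RL=W RR=W
t=4: FL=W FR=W RL=W RR=W
t=10: FL=S FR=S RL=W RR=S
t=12: FL=S FR=S RL=W RR=S
t=13: FL=S FR=S RL=W RR=S
t=19: FL=W FR=W RL=S RR=W

t=0: phase=(15,17,7,16) vs β=7 → FL=W FR=W RL=W RR=W
t=4: phase=(19,21,11,20) vs β=7 → FL=W FR=W RL=W RR=W
t=10: phase=(1,3,17,2) vs β=7 → FL=S FR=S RL=W RR=S
t=12: phase=(3,5,19,4) vs β=7 → FL=S FR=S RL=W RR=S
t=13: phase=(4,6,20,5) vs β=7 → FL=S FR=S RL=W RR=S
t=19: phase=(10,12,2,11) vs β=7 → FL=W FR=W RL=S RR=W


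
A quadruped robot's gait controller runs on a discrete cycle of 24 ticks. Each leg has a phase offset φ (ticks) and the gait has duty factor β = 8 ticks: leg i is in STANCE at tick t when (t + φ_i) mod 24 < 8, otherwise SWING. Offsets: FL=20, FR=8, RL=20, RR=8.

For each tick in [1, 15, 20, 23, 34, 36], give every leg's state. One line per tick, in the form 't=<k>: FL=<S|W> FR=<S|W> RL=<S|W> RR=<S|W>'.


t=1: FL=W FR=W RL=W RR=W
t=15: FL=W FR=W RL=W RR=W
t=20: FL=W FR=S RL=W RR=S
t=23: FL=W FR=S RL=W RR=S
t=34: FL=S FR=W RL=S RR=W
t=36: FL=W FR=W RL=W RR=W

t=1: phase=(21,9,21,9) vs β=8 → FL=W FR=W RL=W RR=W
t=15: phase=(11,23,11,23) vs β=8 → FL=W FR=W RL=W RR=W
t=20: phase=(16,4,16,4) vs β=8 → FL=W FR=S RL=W RR=S
t=23: phase=(19,7,19,7) vs β=8 → FL=W FR=S RL=W RR=S
t=34: phase=(6,18,6,18) vs β=8 → FL=S FR=W RL=S RR=W
t=36: phase=(8,20,8,20) vs β=8 → FL=W FR=W RL=W RR=W


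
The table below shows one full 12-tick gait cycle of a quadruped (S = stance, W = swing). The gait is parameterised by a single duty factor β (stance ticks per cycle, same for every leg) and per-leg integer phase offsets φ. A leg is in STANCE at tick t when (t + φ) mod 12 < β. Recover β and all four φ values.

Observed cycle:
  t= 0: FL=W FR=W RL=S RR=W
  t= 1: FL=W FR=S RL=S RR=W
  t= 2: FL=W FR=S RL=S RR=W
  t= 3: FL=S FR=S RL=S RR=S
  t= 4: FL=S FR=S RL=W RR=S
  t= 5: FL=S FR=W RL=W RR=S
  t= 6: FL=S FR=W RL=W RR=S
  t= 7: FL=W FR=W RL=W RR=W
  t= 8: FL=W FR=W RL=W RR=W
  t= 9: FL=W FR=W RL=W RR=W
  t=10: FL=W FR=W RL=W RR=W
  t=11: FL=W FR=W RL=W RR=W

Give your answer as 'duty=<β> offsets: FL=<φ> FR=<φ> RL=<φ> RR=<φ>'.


duty=4 offsets: FL=9 FR=11 RL=0 RR=9

duty β = stance ticks per leg = 4
FL: stance ticks = 4; W→S at t=3 → φ=9
FR: stance ticks = 4; W→S at t=1 → φ=11
RL: stance ticks = 4; W→S at t=0 → φ=0
RR: stance ticks = 4; W→S at t=3 → φ=9


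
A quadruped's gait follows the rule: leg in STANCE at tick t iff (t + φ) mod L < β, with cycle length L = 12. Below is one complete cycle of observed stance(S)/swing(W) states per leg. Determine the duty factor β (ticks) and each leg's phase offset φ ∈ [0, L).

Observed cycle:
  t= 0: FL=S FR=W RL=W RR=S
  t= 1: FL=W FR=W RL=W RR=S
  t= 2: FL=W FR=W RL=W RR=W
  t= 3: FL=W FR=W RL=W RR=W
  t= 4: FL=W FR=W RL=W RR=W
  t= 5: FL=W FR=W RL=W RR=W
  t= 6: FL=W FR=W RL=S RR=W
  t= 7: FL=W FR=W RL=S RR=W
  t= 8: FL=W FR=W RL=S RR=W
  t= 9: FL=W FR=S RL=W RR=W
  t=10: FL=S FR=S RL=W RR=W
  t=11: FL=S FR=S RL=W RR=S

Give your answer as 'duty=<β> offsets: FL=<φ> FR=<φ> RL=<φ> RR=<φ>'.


duty β = stance ticks per leg = 3
FL: stance ticks = 3; W→S at t=10 → φ=2
FR: stance ticks = 3; W→S at t=9 → φ=3
RL: stance ticks = 3; W→S at t=6 → φ=6
RR: stance ticks = 3; W→S at t=11 → φ=1

duty=3 offsets: FL=2 FR=3 RL=6 RR=1


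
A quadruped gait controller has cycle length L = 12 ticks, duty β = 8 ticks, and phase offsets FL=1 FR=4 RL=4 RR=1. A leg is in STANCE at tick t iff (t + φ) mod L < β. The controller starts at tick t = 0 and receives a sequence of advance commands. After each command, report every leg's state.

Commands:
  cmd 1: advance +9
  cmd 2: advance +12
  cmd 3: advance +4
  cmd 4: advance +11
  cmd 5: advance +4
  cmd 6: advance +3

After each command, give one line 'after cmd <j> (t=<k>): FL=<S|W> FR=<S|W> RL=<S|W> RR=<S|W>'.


start t=0: FL=S FR=S RL=S RR=S
cmd 1: advance +9 → t=9, phase=(10,1,1,10) → FL=W FR=S RL=S RR=W
cmd 2: advance +12 → t=21, phase=(10,1,1,10) → FL=W FR=S RL=S RR=W
cmd 3: advance +4 → t=25, phase=(2,5,5,2) → FL=S FR=S RL=S RR=S
cmd 4: advance +11 → t=36, phase=(1,4,4,1) → FL=S FR=S RL=S RR=S
cmd 5: advance +4 → t=40, phase=(5,8,8,5) → FL=S FR=W RL=W RR=S
cmd 6: advance +3 → t=43, phase=(8,11,11,8) → FL=W FR=W RL=W RR=W

after cmd 1 (t=9): FL=W FR=S RL=S RR=W
after cmd 2 (t=21): FL=W FR=S RL=S RR=W
after cmd 3 (t=25): FL=S FR=S RL=S RR=S
after cmd 4 (t=36): FL=S FR=S RL=S RR=S
after cmd 5 (t=40): FL=S FR=W RL=W RR=S
after cmd 6 (t=43): FL=W FR=W RL=W RR=W


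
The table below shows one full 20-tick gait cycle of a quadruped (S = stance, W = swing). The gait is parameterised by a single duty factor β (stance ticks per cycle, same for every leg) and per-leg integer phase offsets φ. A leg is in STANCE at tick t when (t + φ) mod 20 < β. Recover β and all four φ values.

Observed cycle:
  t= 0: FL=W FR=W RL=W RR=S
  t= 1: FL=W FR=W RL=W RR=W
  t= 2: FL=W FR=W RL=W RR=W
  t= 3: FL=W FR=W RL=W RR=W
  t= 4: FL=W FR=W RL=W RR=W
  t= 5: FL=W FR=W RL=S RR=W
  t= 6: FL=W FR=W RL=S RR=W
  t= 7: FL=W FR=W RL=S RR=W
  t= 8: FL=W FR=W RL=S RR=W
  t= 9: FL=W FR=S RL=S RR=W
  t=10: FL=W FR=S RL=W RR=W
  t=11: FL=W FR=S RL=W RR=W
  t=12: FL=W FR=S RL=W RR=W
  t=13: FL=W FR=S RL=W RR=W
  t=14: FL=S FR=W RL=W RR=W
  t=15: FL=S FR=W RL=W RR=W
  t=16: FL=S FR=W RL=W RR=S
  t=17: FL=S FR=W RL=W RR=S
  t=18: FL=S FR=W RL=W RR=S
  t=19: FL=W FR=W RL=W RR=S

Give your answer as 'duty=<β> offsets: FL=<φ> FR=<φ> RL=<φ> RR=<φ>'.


duty β = stance ticks per leg = 5
FL: stance ticks = 5; W→S at t=14 → φ=6
FR: stance ticks = 5; W→S at t=9 → φ=11
RL: stance ticks = 5; W→S at t=5 → φ=15
RR: stance ticks = 5; W→S at t=16 → φ=4

duty=5 offsets: FL=6 FR=11 RL=15 RR=4


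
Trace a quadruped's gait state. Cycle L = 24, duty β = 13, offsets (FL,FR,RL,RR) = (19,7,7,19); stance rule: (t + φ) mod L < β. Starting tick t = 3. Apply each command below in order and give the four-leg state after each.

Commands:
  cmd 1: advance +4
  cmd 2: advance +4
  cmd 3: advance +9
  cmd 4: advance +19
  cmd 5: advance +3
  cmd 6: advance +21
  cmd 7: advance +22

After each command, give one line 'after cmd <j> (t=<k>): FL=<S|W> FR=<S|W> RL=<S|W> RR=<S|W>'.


after cmd 1 (t=7): FL=S FR=W RL=W RR=S
after cmd 2 (t=11): FL=S FR=W RL=W RR=S
after cmd 3 (t=20): FL=W FR=S RL=S RR=W
after cmd 4 (t=39): FL=S FR=W RL=W RR=S
after cmd 5 (t=42): FL=W FR=S RL=S RR=W
after cmd 6 (t=63): FL=S FR=W RL=W RR=S
after cmd 7 (t=85): FL=S FR=W RL=W RR=S

start t=3: FL=W FR=S RL=S RR=W
cmd 1: advance +4 → t=7, phase=(2,14,14,2) → FL=S FR=W RL=W RR=S
cmd 2: advance +4 → t=11, phase=(6,18,18,6) → FL=S FR=W RL=W RR=S
cmd 3: advance +9 → t=20, phase=(15,3,3,15) → FL=W FR=S RL=S RR=W
cmd 4: advance +19 → t=39, phase=(10,22,22,10) → FL=S FR=W RL=W RR=S
cmd 5: advance +3 → t=42, phase=(13,1,1,13) → FL=W FR=S RL=S RR=W
cmd 6: advance +21 → t=63, phase=(10,22,22,10) → FL=S FR=W RL=W RR=S
cmd 7: advance +22 → t=85, phase=(8,20,20,8) → FL=S FR=W RL=W RR=S


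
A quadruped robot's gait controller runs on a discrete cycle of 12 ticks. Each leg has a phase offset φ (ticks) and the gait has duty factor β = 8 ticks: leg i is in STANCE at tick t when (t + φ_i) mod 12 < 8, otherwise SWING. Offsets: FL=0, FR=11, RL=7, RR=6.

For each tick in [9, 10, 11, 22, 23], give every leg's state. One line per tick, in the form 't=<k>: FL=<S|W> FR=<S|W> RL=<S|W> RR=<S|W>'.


t=9: FL=W FR=W RL=S RR=S
t=10: FL=W FR=W RL=S RR=S
t=11: FL=W FR=W RL=S RR=S
t=22: FL=W FR=W RL=S RR=S
t=23: FL=W FR=W RL=S RR=S

t=9: phase=(9,8,4,3) vs β=8 → FL=W FR=W RL=S RR=S
t=10: phase=(10,9,5,4) vs β=8 → FL=W FR=W RL=S RR=S
t=11: phase=(11,10,6,5) vs β=8 → FL=W FR=W RL=S RR=S
t=22: phase=(10,9,5,4) vs β=8 → FL=W FR=W RL=S RR=S
t=23: phase=(11,10,6,5) vs β=8 → FL=W FR=W RL=S RR=S


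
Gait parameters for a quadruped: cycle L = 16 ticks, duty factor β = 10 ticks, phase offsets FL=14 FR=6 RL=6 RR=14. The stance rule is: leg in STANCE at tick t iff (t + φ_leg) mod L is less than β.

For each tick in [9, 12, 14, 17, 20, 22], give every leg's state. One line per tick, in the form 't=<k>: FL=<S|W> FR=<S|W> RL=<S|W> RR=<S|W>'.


t=9: phase=(7,15,15,7) vs β=10 → FL=S FR=W RL=W RR=S
t=12: phase=(10,2,2,10) vs β=10 → FL=W FR=S RL=S RR=W
t=14: phase=(12,4,4,12) vs β=10 → FL=W FR=S RL=S RR=W
t=17: phase=(15,7,7,15) vs β=10 → FL=W FR=S RL=S RR=W
t=20: phase=(2,10,10,2) vs β=10 → FL=S FR=W RL=W RR=S
t=22: phase=(4,12,12,4) vs β=10 → FL=S FR=W RL=W RR=S

t=9: FL=S FR=W RL=W RR=S
t=12: FL=W FR=S RL=S RR=W
t=14: FL=W FR=S RL=S RR=W
t=17: FL=W FR=S RL=S RR=W
t=20: FL=S FR=W RL=W RR=S
t=22: FL=S FR=W RL=W RR=S


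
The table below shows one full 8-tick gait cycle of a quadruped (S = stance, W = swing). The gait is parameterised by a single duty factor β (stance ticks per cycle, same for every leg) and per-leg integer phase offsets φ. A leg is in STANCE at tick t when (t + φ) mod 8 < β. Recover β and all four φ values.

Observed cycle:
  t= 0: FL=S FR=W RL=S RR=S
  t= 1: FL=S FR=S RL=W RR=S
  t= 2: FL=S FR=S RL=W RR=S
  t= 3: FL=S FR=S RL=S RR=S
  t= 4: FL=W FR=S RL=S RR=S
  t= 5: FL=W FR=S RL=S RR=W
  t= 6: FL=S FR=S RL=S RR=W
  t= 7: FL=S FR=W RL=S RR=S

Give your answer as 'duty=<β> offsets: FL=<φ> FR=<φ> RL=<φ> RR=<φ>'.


duty β = stance ticks per leg = 6
FL: stance ticks = 6; W→S at t=6 → φ=2
FR: stance ticks = 6; W→S at t=1 → φ=7
RL: stance ticks = 6; W→S at t=3 → φ=5
RR: stance ticks = 6; W→S at t=7 → φ=1

duty=6 offsets: FL=2 FR=7 RL=5 RR=1


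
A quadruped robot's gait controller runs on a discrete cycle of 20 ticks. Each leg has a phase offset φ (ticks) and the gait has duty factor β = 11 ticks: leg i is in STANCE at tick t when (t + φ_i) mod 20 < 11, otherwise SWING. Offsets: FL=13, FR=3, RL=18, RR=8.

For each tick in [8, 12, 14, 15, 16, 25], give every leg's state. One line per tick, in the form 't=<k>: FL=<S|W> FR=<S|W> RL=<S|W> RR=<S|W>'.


t=8: phase=(1,11,6,16) vs β=11 → FL=S FR=W RL=S RR=W
t=12: phase=(5,15,10,0) vs β=11 → FL=S FR=W RL=S RR=S
t=14: phase=(7,17,12,2) vs β=11 → FL=S FR=W RL=W RR=S
t=15: phase=(8,18,13,3) vs β=11 → FL=S FR=W RL=W RR=S
t=16: phase=(9,19,14,4) vs β=11 → FL=S FR=W RL=W RR=S
t=25: phase=(18,8,3,13) vs β=11 → FL=W FR=S RL=S RR=W

t=8: FL=S FR=W RL=S RR=W
t=12: FL=S FR=W RL=S RR=S
t=14: FL=S FR=W RL=W RR=S
t=15: FL=S FR=W RL=W RR=S
t=16: FL=S FR=W RL=W RR=S
t=25: FL=W FR=S RL=S RR=W
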